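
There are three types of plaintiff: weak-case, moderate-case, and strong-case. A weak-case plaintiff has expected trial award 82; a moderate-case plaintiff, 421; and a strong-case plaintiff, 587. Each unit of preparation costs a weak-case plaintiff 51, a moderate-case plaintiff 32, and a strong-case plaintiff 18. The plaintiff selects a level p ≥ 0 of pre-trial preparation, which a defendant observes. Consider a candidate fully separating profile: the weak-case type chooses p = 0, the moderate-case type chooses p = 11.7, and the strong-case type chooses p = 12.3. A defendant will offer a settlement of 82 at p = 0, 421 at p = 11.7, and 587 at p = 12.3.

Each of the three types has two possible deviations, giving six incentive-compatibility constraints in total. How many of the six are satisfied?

4

Weak-case (own payoff 82): to p=11.7 gives 421 − 51×11.7 = -175.7 → no gain ✓; to p=12.3 gives 587 − 51×12.3 = -40.3 → no gain ✓.
Strong-case (own payoff 587 − 18×12.3 = 365.6): to p=0 gives 82 → no gain ✓; to p=11.7 gives 421 − 18×11.7 = 210.4 → no gain ✓.
Moderate-case (own payoff 421 − 32×11.7 = 46.6): to p=0 gives 82 → profitable ✗; to p=12.3 gives 587 − 32×12.3 = 193.4 → profitable ✗.
4 of the 6 constraints hold; not an equilibrium.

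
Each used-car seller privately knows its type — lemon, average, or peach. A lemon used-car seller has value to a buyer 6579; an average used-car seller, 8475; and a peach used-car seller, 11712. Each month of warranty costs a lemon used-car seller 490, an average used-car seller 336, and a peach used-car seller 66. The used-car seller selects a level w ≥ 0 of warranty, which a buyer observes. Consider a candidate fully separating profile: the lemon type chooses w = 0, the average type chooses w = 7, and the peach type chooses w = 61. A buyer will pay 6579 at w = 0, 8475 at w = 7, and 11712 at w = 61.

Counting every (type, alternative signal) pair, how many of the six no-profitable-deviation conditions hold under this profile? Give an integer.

4

Peach (own payoff 11712 − 66×61 = 7686): to w=0 gives 6579 → no gain ✓; to w=7 gives 8475 − 66×7 = 8013 → profitable ✗.
Lemon (own payoff 6579): to w=7 gives 8475 − 490×7 = 5045 → no gain ✓; to w=61 gives 11712 − 490×61 = -18178 → no gain ✓.
Average (own payoff 8475 − 336×7 = 6123): to w=0 gives 6579 → profitable ✗; to w=61 gives 11712 − 336×61 = -8784 → no gain ✓.
4 of the 6 constraints hold; not an equilibrium.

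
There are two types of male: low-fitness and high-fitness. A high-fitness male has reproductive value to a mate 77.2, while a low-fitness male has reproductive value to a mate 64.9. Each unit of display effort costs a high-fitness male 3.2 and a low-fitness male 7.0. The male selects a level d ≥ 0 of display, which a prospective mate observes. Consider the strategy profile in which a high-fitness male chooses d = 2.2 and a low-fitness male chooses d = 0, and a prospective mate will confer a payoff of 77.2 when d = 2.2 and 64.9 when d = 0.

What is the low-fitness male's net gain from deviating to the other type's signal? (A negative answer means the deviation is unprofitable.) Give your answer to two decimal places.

Playing d = 0 the low-fitness male receives 64.9.
Deviating to d = 2.2 brings payment 77.2 at cost 7.0 × 2.2 = 15.4, netting 61.8.
Gain from deviating: 61.8 − 64.9 = -3.10.
The gain is negative, so the low-fitness type's incentive-compatibility constraint is satisfied.

-3.10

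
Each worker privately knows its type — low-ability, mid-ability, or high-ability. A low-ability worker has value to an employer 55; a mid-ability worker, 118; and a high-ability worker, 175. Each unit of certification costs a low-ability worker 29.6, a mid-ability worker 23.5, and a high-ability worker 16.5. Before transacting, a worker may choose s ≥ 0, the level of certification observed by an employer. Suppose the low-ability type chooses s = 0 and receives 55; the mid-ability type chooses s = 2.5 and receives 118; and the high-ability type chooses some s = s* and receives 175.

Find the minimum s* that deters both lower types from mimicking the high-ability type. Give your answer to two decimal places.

4.93

Low-ability type (on-path payoff 55) won't mimic when 55 ≥ 175 − 29.6·s*, i.e. s* ≥ 4.05.
Mid-ability type (on-path payoff 118 − 23.5×2.5 = 59.25) won't mimic when 59.25 ≥ 175 − 23.5·s*, i.e. s* ≥ 4.93.
Both must hold, so s* = max(4.05, 4.93) = 4.93. The mid-ability type's constraint binds.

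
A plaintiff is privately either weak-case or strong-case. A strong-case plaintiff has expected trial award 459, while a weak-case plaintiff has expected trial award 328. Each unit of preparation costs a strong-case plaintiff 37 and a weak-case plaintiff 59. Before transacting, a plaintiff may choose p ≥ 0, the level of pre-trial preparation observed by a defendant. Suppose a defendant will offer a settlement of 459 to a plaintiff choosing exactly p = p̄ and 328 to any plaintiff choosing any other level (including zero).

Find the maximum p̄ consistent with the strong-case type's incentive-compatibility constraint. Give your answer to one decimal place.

3.5

Choosing p̄ yields the strong-case type 459 − 37·p̄; choosing zero yields 328.
The strong-case type is indifferent at 459 − 37·p̄ = 328, i.e. p̄ = (459 − 328) / 37 ≈ 3.5.
For any p̄ above 3.5 the strong-case type would rather pool at zero, so separation collapses.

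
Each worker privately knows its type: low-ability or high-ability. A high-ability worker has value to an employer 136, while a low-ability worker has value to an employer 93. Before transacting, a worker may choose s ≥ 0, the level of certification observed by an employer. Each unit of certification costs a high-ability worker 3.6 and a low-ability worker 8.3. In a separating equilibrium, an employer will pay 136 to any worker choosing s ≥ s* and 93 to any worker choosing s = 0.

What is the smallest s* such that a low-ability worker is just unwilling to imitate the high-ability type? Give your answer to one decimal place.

A low-ability worker choosing s = 0 receives 93.
Imitating at s* instead would pay 136 at cost 8.3·s*, netting 136 − 8.3·s*.
Indifference: 93 = 136 − 8.3·s*, so s* = (136 − 93) / 8.3 ≈ 5.2.
This is the low-ability type's binding incentive-compatibility constraint; any s ≥ 5.2 sustains separation on that side.

5.2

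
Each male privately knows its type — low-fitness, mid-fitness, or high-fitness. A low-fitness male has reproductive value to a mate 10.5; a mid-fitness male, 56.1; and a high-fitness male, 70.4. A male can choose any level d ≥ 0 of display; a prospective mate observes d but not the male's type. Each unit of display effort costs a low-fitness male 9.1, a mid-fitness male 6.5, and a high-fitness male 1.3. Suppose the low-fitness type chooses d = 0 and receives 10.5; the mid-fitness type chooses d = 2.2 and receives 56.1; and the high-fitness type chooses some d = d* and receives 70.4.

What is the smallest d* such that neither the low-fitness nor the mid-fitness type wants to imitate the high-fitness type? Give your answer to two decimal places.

Mid-fitness type (on-path payoff 56.1 − 6.5×2.2 = 41.8) won't mimic when 41.8 ≥ 70.4 − 6.5·d*, i.e. d* ≥ 4.40.
Low-fitness type (on-path payoff 10.5) won't mimic when 10.5 ≥ 70.4 − 9.1·d*, i.e. d* ≥ 6.58.
Both must hold, so d* = max(6.58, 4.40) = 6.58. The low-fitness type's constraint binds.

6.58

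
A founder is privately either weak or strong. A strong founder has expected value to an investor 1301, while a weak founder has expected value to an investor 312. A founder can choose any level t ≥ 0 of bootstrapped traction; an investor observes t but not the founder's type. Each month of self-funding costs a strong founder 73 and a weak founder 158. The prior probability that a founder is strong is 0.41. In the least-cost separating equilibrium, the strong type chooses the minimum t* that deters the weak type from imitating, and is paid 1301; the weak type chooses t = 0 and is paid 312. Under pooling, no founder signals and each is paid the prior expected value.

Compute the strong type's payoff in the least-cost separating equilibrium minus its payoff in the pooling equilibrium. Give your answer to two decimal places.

Least-cost separating signal: t* solves 312 = 1301 − 158·t*, so t* = (1301 − 312)/158 ≈ 6.2595.
Strong type's separating payoff: 1301 − 73 × t* = 1301 − 73 × (1301 − 312)/158 = 1301 − 72197/158 ≈ 844.0570.
Pooling payoff: 0.41 × 1301 + 0.59 × 312 = 717.49.
Difference: 844.0570 − 717.49 = 126.567, i.e. 126.57 to two decimal places.
The strong type prefers to separate.

126.57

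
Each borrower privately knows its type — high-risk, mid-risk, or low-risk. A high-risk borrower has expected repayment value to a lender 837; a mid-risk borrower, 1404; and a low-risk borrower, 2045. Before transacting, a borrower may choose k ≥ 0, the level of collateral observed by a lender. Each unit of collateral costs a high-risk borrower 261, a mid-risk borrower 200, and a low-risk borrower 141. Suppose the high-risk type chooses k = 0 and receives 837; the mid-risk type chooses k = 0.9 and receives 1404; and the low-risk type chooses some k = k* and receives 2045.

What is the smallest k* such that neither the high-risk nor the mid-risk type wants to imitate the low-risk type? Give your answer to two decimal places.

4.63

High-risk type (on-path payoff 837) won't mimic when 837 ≥ 2045 − 261·k*, i.e. k* ≥ 4.63.
Mid-risk type (on-path payoff 1404 − 200×0.9 = 1224) won't mimic when 1224 ≥ 2045 − 200·k*, i.e. k* ≥ 4.11.
Both must hold, so k* = max(4.63, 4.11) = 4.63. The high-risk type's constraint binds.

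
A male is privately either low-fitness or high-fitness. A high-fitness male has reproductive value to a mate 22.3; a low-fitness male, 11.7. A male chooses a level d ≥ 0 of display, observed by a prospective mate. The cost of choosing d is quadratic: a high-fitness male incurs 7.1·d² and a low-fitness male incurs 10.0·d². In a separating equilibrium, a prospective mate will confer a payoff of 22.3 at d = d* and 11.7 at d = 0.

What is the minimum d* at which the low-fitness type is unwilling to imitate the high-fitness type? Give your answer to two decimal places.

The low-fitness type at d = 0 receives 11.7; imitating at d* yields 22.3 − 10.0·d*².
Indifference: 11.7 = 22.3 − 10.0·d*², so d*² = (22.3 − 11.7) / 10.0 = 1.06.
d* = √1.06 ≈ 1.03.

1.03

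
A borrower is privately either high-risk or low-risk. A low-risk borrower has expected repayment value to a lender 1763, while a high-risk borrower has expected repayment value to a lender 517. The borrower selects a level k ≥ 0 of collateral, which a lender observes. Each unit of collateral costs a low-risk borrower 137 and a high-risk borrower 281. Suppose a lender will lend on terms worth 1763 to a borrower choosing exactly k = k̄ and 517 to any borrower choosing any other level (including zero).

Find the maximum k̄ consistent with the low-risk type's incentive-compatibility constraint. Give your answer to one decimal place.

9.1

Choosing k̄ yields the low-risk type 1763 − 137·k̄; choosing zero yields 517.
The low-risk type is indifferent at 1763 − 137·k̄ = 517, i.e. k̄ = (1763 − 517) / 137 ≈ 9.1.
For any k̄ above 9.1 the low-risk type would rather pool at zero, so separation collapses.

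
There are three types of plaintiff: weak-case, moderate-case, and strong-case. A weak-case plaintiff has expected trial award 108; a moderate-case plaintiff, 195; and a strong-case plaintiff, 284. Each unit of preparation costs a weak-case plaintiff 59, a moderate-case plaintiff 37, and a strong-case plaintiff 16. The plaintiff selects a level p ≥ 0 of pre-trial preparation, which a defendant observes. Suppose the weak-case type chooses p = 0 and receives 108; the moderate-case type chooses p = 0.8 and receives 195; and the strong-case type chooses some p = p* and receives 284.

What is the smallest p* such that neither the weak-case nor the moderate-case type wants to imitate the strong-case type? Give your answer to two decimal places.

Weak-case type (on-path payoff 108) won't mimic when 108 ≥ 284 − 59·p*, i.e. p* ≥ 2.98.
Moderate-case type (on-path payoff 195 − 37×0.8 = 165.4) won't mimic when 165.4 ≥ 284 − 37·p*, i.e. p* ≥ 3.21.
Both must hold, so p* = max(2.98, 3.21) = 3.21. The moderate-case type's constraint binds.

3.21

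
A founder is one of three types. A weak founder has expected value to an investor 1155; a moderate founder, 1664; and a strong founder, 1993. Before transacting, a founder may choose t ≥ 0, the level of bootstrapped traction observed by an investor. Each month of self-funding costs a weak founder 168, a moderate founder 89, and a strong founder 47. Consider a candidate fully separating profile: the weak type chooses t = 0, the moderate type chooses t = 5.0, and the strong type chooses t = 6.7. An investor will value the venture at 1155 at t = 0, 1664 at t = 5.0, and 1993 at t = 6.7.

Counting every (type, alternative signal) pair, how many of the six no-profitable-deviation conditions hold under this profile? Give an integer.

5

Weak (own payoff 1155): to t=5.0 gives 1664 − 168×5.0 = 824 → no gain ✓; to t=6.7 gives 1993 − 168×6.7 = 867.4 → no gain ✓.
Moderate (own payoff 1664 − 89×5.0 = 1219): to t=0 gives 1155 → no gain ✓; to t=6.7 gives 1993 − 89×6.7 = 1396.7 → profitable ✗.
Strong (own payoff 1993 − 47×6.7 = 1678.1): to t=0 gives 1155 → no gain ✓; to t=5.0 gives 1664 − 47×5.0 = 1429 → no gain ✓.
5 of the 6 constraints hold; not an equilibrium.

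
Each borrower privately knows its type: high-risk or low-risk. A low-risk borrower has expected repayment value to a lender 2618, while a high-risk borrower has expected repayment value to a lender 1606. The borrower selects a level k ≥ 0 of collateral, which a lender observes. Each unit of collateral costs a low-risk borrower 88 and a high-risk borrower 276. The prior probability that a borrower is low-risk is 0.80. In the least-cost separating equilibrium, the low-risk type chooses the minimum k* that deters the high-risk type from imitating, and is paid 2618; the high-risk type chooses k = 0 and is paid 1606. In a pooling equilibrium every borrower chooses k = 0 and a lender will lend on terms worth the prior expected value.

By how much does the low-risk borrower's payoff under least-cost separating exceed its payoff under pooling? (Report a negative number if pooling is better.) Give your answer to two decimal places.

Least-cost separating signal: k* solves 1606 = 2618 − 276·k*, so k* = (2618 − 1606)/276 ≈ 3.6667.
Low-risk type's separating payoff: 2618 − 88 × k* = 2618 − 88 × (2618 − 1606)/276 = 2618 − 89056/276 ≈ 2295.3333.
Pooling payoff: 0.80 × 2618 + 0.20 × 1606 = 2415.6.
Difference: 2295.3333 − 2415.6 = -120.2667, i.e. -120.27 to two decimal places.
The low-risk type would prefer the pooling outcome.

-120.27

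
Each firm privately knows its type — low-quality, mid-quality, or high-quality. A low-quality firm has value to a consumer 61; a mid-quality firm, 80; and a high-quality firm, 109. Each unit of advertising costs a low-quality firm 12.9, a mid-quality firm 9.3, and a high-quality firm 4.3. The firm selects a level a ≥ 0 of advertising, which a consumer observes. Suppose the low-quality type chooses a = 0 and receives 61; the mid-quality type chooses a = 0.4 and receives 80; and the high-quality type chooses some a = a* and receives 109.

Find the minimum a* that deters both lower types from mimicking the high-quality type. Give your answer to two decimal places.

3.72

Mid-quality type (on-path payoff 80 − 9.3×0.4 = 76.28) won't mimic when 76.28 ≥ 109 − 9.3·a*, i.e. a* ≥ 3.52.
Low-quality type (on-path payoff 61) won't mimic when 61 ≥ 109 − 12.9·a*, i.e. a* ≥ 3.72.
Both must hold, so a* = max(3.72, 3.52) = 3.72. The low-quality type's constraint binds.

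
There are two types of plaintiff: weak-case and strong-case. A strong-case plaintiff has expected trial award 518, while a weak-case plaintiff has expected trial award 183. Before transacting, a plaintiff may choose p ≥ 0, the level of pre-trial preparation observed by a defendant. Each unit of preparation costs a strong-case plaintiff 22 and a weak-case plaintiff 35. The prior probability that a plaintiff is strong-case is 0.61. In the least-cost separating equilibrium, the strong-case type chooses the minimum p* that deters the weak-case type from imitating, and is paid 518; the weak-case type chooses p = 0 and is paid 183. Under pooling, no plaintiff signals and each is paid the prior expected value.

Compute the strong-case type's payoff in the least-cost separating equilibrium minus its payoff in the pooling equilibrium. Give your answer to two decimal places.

Least-cost separating signal: p* solves 183 = 518 − 35·p*, so p* = (518 − 183)/35 ≈ 9.5714.
Strong-case type's separating payoff: 518 − 22 × p* = 518 − 22 × (518 − 183)/35 = 518 − 7370/35 ≈ 307.4286.
Pooling payoff: 0.61 × 518 + 0.39 × 183 = 387.35.
Difference: 307.4286 − 387.35 = -79.9214, i.e. -79.92 to two decimal places.
The strong-case type would prefer the pooling outcome.

-79.92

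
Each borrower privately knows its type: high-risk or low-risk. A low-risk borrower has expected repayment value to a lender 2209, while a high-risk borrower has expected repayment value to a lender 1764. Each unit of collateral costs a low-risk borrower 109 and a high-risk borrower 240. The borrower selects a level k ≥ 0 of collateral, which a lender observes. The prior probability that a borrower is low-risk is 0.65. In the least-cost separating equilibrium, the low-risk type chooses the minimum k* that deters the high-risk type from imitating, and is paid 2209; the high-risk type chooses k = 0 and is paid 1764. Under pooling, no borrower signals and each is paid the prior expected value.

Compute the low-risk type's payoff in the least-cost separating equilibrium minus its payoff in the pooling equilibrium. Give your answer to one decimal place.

-46.4

Least-cost separating signal: k* solves 1764 = 2209 − 240·k*, so k* = (2209 − 1764)/240 ≈ 1.8542.
Low-risk type's separating payoff: 2209 − 109 × k* = 2209 − 109 × (2209 − 1764)/240 = 2209 − 48505/240 ≈ 2006.896.
Pooling payoff: 0.65 × 2209 + 0.35 × 1764 = 2053.25.
Difference: 2006.896 − 2053.25 = -46.354, i.e. -46.4 to one decimal place.
The low-risk type would prefer the pooling outcome.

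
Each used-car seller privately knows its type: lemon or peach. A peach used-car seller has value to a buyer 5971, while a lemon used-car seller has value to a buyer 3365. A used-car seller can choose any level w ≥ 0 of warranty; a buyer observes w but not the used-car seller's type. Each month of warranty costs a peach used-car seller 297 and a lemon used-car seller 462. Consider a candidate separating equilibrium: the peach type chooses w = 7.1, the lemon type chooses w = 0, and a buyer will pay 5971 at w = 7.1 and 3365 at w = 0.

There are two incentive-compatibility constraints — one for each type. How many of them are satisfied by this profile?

2

Peach type: signal → 5971 − 297 × 7.1 = 3862.3; deviate to 0 → 3365. IC holds (3862.3 ≥ 3365).
Lemon type: stay at 0 → 3365; mimic → 5971 − 462 × 7.1 = 2690.8. IC holds (3365 ≥ 2690.8).
2 of 2 constraints hold, so this is a separating equilibrium.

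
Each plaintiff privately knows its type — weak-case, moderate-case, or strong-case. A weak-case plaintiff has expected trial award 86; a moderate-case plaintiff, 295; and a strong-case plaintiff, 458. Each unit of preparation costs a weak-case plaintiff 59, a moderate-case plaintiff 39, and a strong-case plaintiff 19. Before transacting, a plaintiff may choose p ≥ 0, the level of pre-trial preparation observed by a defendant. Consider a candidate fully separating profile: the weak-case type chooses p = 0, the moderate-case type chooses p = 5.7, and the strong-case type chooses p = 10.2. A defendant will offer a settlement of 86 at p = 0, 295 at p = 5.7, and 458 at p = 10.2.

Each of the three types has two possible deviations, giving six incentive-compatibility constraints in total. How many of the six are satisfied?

5

Weak-case (own payoff 86): to p=5.7 gives 295 − 59×5.7 = -41.3 → no gain ✓; to p=10.2 gives 458 − 59×10.2 = -143.8 → no gain ✓.
Moderate-case (own payoff 295 − 39×5.7 = 72.7): to p=0 gives 86 → profitable ✗; to p=10.2 gives 458 − 39×10.2 = 60.2 → no gain ✓.
Strong-case (own payoff 458 − 19×10.2 = 264.2): to p=0 gives 86 → no gain ✓; to p=5.7 gives 295 − 19×5.7 = 186.7 → no gain ✓.
5 of the 6 constraints hold; not an equilibrium.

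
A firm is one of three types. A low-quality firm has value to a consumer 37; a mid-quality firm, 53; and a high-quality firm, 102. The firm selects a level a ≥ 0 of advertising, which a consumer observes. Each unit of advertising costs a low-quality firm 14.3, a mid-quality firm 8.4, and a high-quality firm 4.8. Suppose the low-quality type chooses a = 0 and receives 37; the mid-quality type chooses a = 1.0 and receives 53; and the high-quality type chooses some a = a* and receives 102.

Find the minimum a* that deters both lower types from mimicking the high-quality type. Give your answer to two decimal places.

6.83

Low-quality type (on-path payoff 37) won't mimic when 37 ≥ 102 − 14.3·a*, i.e. a* ≥ 4.55.
Mid-quality type (on-path payoff 53 − 8.4×1.0 = 44.6) won't mimic when 44.6 ≥ 102 − 8.4·a*, i.e. a* ≥ 6.83.
Both must hold, so a* = max(4.55, 6.83) = 6.83. The mid-quality type's constraint binds.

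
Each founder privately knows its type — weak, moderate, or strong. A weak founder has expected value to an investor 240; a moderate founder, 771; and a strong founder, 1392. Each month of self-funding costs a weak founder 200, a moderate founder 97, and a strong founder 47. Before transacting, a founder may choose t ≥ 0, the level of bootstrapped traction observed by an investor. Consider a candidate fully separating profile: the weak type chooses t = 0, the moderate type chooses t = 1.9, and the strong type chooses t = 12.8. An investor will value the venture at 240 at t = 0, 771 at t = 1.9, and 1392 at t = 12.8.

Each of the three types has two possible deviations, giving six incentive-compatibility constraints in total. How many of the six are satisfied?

Weak (own payoff 240): to t=1.9 gives 771 − 200×1.9 = 391 → profitable ✗; to t=12.8 gives 1392 − 200×12.8 = -1168 → no gain ✓.
Strong (own payoff 1392 − 47×12.8 = 790.4): to t=0 gives 240 → no gain ✓; to t=1.9 gives 771 − 47×1.9 = 681.7 → no gain ✓.
Moderate (own payoff 771 − 97×1.9 = 586.7): to t=0 gives 240 → no gain ✓; to t=12.8 gives 1392 − 97×12.8 = 150.4 → no gain ✓.
5 of the 6 constraints hold; not an equilibrium.

5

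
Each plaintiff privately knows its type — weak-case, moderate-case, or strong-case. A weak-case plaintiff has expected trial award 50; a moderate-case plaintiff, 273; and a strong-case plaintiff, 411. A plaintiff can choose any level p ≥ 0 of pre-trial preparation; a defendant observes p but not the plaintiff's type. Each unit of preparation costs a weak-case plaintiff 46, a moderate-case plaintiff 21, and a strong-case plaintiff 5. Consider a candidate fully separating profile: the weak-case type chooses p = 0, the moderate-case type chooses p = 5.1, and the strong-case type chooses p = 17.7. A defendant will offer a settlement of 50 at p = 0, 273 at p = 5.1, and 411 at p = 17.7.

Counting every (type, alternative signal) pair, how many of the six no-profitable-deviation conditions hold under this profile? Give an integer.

Strong-case (own payoff 411 − 5×17.7 = 322.5): to p=0 gives 50 → no gain ✓; to p=5.1 gives 273 − 5×5.1 = 247.5 → no gain ✓.
Moderate-case (own payoff 273 − 21×5.1 = 165.9): to p=0 gives 50 → no gain ✓; to p=17.7 gives 411 − 21×17.7 = 39.3 → no gain ✓.
Weak-case (own payoff 50): to p=5.1 gives 273 − 46×5.1 = 38.4 → no gain ✓; to p=17.7 gives 411 − 46×17.7 = -403.2 → no gain ✓.
6 of the 6 constraints hold; this profile is a separating equilibrium.

6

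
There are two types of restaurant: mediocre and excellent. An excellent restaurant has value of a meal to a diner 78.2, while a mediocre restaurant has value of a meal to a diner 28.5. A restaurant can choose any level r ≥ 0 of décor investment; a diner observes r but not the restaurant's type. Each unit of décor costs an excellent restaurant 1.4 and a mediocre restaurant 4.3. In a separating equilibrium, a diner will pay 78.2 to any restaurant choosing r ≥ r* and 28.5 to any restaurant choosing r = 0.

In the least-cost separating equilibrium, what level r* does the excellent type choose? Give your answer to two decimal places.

A mediocre restaurant choosing r = 0 receives 28.5.
Imitating at r* instead would pay 78.2 at cost 4.3·r*, netting 78.2 − 4.3·r*.
Indifference: 28.5 = 78.2 − 4.3·r*, so r* = (78.2 − 28.5) / 4.3 ≈ 11.56.
At r* the mediocre type's incentive constraint just binds; the excellent type strictly prefers r* since its per-unit cost is lower.

11.56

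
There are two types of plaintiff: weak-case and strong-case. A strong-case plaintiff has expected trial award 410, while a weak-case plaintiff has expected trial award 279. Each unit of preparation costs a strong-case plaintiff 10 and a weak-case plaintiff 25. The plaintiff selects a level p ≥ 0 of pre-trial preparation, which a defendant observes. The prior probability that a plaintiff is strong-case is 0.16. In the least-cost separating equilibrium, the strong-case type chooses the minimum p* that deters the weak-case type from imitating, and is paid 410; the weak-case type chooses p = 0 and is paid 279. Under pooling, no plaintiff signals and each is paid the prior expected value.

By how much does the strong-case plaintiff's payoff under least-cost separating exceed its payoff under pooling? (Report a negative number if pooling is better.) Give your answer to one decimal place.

Least-cost separating signal: p* solves 279 = 410 − 25·p*, so p* = (410 − 279)/25 = 5.24.
Strong-case type's separating payoff: 410 − 10 × p* = 410 − 10 × (410 − 279)/25 = 410 − 1310/25 = 357.6.
Pooling payoff: 0.16 × 410 + 0.84 × 279 = 299.96.
Difference: 357.6 − 299.96 = 57.64, i.e. 57.6 to one decimal place.
The strong-case type prefers to separate.

57.6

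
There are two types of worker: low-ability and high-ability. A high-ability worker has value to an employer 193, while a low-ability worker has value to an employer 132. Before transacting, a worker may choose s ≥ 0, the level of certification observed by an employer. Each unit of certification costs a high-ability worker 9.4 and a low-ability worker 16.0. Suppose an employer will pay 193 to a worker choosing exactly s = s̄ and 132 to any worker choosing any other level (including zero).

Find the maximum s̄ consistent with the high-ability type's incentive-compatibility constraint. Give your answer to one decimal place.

Choosing s̄ yields the high-ability type 193 − 9.4·s̄; choosing zero yields 132.
The high-ability type is indifferent at 193 − 9.4·s̄ = 132, i.e. s̄ = (193 − 132) / 9.4 ≈ 6.5.
For any s̄ above 6.5 the high-ability type would rather pool at zero, so separation collapses.

6.5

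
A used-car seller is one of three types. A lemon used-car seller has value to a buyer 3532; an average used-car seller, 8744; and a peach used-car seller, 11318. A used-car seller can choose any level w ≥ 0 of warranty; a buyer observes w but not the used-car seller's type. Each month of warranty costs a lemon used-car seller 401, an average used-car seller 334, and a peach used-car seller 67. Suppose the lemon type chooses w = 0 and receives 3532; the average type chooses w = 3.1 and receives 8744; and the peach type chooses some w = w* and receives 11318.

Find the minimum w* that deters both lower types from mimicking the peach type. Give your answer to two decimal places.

Lemon type (on-path payoff 3532) won't mimic when 3532 ≥ 11318 − 401·w*, i.e. w* ≥ 19.42.
Average type (on-path payoff 8744 − 334×3.1 = 7708.6) won't mimic when 7708.6 ≥ 11318 − 334·w*, i.e. w* ≥ 10.81.
Both must hold, so w* = max(19.42, 10.81) = 19.42. The lemon type's constraint binds.

19.42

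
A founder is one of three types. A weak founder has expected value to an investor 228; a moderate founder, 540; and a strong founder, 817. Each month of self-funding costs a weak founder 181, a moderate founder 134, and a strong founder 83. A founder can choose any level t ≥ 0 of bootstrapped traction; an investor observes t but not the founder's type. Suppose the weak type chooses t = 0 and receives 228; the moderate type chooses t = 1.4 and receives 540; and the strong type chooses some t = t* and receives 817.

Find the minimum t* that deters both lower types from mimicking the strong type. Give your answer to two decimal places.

Moderate type (on-path payoff 540 − 134×1.4 = 352.4) won't mimic when 352.4 ≥ 817 − 134·t*, i.e. t* ≥ 3.47.
Weak type (on-path payoff 228) won't mimic when 228 ≥ 817 − 181·t*, i.e. t* ≥ 3.25.
Both must hold, so t* = max(3.25, 3.47) = 3.47. The moderate type's constraint binds.

3.47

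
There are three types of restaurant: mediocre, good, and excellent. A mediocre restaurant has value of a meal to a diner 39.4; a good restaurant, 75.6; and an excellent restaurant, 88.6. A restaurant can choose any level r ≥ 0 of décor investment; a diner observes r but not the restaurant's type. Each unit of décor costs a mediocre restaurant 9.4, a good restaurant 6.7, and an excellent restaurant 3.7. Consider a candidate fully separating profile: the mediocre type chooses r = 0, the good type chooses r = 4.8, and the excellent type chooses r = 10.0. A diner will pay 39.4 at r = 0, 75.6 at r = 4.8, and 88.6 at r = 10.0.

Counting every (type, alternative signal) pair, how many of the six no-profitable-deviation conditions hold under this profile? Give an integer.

Good (own payoff 75.6 − 6.7×4.8 = 43.44): to r=0 gives 39.4 → no gain ✓; to r=10.0 gives 88.6 − 6.7×10.0 = 21.6 → no gain ✓.
Excellent (own payoff 88.6 − 3.7×10.0 = 51.6): to r=0 gives 39.4 → no gain ✓; to r=4.8 gives 75.6 − 3.7×4.8 = 57.84 → profitable ✗.
Mediocre (own payoff 39.4): to r=4.8 gives 75.6 − 9.4×4.8 = 30.48 → no gain ✓; to r=10.0 gives 88.6 − 9.4×10.0 = -5.4 → no gain ✓.
5 of the 6 constraints hold; not an equilibrium.

5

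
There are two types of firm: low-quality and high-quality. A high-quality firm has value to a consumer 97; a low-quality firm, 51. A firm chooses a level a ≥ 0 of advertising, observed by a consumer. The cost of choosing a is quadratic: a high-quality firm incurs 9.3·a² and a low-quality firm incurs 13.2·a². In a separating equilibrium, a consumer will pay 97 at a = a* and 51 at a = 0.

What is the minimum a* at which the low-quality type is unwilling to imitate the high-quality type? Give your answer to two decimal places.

The low-quality type at a = 0 receives 51; imitating at a* yields 97 − 13.2·a*².
Indifference: 51 = 97 − 13.2·a*², so a*² = (97 − 51) / 13.2 ≈ 3.4848.
a* = √3.4848 ≈ 1.87.

1.87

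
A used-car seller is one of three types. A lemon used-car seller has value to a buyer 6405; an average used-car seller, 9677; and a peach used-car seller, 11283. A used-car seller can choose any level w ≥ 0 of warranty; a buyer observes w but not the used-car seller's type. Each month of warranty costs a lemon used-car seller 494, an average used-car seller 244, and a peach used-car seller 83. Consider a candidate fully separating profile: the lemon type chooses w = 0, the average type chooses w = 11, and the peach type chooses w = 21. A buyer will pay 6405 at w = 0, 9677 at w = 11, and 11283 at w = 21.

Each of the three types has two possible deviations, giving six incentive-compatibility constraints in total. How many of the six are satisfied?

Average (own payoff 9677 − 244×11 = 6993): to w=0 gives 6405 → no gain ✓; to w=21 gives 11283 − 244×21 = 6159 → no gain ✓.
Peach (own payoff 11283 − 83×21 = 9540): to w=0 gives 6405 → no gain ✓; to w=11 gives 9677 − 83×11 = 8764 → no gain ✓.
Lemon (own payoff 6405): to w=11 gives 9677 − 494×11 = 4243 → no gain ✓; to w=21 gives 11283 − 494×21 = 909 → no gain ✓.
6 of the 6 constraints hold; this profile is a separating equilibrium.

6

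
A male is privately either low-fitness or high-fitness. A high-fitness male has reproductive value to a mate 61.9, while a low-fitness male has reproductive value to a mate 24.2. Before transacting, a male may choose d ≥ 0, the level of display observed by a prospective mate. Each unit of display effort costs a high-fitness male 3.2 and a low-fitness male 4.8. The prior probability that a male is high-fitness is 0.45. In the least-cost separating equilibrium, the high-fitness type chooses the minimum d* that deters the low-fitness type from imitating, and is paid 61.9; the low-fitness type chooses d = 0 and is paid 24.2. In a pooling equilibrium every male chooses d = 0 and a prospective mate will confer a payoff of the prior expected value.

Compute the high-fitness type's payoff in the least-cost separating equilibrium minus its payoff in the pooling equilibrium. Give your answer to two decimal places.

-4.40

Least-cost separating signal: d* solves 24.2 = 61.9 − 4.8·d*, so d* = (61.9 − 24.2)/4.8 ≈ 7.8542.
High-fitness type's separating payoff: 61.9 − 3.2 × d* = 61.9 − 3.2 × (61.9 − 24.2)/4.8 = 61.9 − 120.64/4.8 ≈ 36.7667.
Pooling payoff: 0.45 × 61.9 + 0.55 × 24.2 = 41.165.
Difference: 36.7667 − 41.165 = -4.3983, i.e. -4.40 to two decimal places.
The high-fitness type would prefer the pooling outcome.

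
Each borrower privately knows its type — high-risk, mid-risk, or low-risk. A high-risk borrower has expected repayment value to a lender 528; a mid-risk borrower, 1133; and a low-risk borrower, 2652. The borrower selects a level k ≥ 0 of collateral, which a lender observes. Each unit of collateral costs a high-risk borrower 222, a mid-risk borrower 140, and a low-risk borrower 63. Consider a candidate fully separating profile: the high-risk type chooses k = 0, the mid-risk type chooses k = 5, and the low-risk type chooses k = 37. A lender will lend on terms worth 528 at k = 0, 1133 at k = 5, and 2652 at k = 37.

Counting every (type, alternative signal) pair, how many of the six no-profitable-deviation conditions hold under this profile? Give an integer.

High-risk (own payoff 528): to k=5 gives 1133 − 222×5 = 23 → no gain ✓; to k=37 gives 2652 − 222×37 = -5562 → no gain ✓.
Mid-risk (own payoff 1133 − 140×5 = 433): to k=0 gives 528 → profitable ✗; to k=37 gives 2652 − 140×37 = -2528 → no gain ✓.
Low-risk (own payoff 2652 − 63×37 = 321): to k=0 gives 528 → profitable ✗; to k=5 gives 1133 − 63×5 = 818 → profitable ✗.
3 of the 6 constraints hold; not an equilibrium.

3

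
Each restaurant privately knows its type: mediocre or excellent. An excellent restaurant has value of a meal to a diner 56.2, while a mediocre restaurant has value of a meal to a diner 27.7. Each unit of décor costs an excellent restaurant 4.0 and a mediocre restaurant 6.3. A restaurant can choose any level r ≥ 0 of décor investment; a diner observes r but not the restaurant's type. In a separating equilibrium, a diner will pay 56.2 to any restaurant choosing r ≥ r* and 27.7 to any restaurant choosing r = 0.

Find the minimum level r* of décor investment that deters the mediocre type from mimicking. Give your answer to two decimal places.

A mediocre restaurant choosing r = 0 receives 27.7.
Imitating at r* instead would pay 56.2 at cost 6.3·r*, netting 56.2 − 6.3·r*.
Indifference: 27.7 = 56.2 − 6.3·r*, so r* = (56.2 − 27.7) / 6.3 ≈ 4.52.
This is the mediocre type's binding incentive-compatibility constraint; any r ≥ 4.52 sustains separation on that side.

4.52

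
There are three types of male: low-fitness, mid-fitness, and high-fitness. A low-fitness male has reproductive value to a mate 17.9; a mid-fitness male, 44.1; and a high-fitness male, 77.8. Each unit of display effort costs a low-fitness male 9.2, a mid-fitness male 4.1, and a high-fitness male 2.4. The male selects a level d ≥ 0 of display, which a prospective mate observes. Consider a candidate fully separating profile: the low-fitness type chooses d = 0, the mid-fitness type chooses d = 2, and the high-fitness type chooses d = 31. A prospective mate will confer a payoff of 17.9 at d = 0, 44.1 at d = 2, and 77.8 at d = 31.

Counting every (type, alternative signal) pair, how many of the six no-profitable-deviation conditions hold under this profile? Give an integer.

Mid-fitness (own payoff 44.1 − 4.1×2 = 35.9): to d=0 gives 17.9 → no gain ✓; to d=31 gives 77.8 − 4.1×31 = -49.3 → no gain ✓.
High-fitness (own payoff 77.8 − 2.4×31 = 3.4): to d=0 gives 17.9 → profitable ✗; to d=2 gives 44.1 − 2.4×2 = 39.3 → profitable ✗.
Low-fitness (own payoff 17.9): to d=2 gives 44.1 − 9.2×2 = 25.7 → profitable ✗; to d=31 gives 77.8 − 9.2×31 = -207.4 → no gain ✓.
3 of the 6 constraints hold; not an equilibrium.

3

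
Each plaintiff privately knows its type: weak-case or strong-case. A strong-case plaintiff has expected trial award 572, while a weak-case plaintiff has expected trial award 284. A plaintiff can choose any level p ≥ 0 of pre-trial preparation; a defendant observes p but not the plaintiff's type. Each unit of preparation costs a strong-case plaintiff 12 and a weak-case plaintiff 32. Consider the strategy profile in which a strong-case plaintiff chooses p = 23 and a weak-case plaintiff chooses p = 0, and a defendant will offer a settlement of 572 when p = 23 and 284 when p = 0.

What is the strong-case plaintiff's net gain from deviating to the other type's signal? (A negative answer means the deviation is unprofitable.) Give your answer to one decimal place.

Playing p = 23 the strong-case plaintiff receives 572 − 12 × 23 = 296.
Deviating to p = 0 yields 284 instead.
Gain from deviating: 284 − 296 = -12.0.
The gain is negative, so the strong-case type's incentive-compatibility constraint is satisfied.

-12.0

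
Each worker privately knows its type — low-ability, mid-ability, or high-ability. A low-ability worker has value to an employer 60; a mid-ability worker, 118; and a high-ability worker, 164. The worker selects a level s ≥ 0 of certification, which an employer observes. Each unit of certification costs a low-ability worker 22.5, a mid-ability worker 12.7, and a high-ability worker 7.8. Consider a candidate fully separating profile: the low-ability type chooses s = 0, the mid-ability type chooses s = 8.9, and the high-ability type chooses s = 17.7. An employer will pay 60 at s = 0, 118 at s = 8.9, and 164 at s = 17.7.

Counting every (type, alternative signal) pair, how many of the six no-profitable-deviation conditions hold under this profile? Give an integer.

3

Low-ability (own payoff 60): to s=8.9 gives 118 − 22.5×8.9 = -82.25 → no gain ✓; to s=17.7 gives 164 − 22.5×17.7 = -234.25 → no gain ✓.
Mid-ability (own payoff 118 − 12.7×8.9 = 4.97): to s=0 gives 60 → profitable ✗; to s=17.7 gives 164 − 12.7×17.7 = -60.79 → no gain ✓.
High-ability (own payoff 164 − 7.8×17.7 = 25.94): to s=0 gives 60 → profitable ✗; to s=8.9 gives 118 − 7.8×8.9 = 48.58 → profitable ✗.
3 of the 6 constraints hold; not an equilibrium.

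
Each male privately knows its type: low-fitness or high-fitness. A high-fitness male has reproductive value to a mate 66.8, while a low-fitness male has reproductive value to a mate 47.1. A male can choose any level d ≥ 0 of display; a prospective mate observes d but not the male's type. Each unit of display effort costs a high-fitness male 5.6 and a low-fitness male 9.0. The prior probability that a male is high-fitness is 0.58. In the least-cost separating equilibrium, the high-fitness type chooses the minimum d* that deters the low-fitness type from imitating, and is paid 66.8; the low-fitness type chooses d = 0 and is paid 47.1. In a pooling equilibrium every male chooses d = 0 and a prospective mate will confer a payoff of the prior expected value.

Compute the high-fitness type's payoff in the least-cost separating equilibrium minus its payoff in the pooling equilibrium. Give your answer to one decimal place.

-4.0

Least-cost separating signal: d* solves 47.1 = 66.8 − 9.0·d*, so d* = (66.8 − 47.1)/9.0 ≈ 2.1889.
High-fitness type's separating payoff: 66.8 − 5.6 × d* = 66.8 − 5.6 × (66.8 − 47.1)/9.0 = 66.8 − 110.32/9.0 ≈ 54.542.
Pooling payoff: 0.58 × 66.8 + 0.42 × 47.1 = 58.526.
Difference: 54.542 − 58.526 = -3.984, i.e. -4.0 to one decimal place.
The high-fitness type would prefer the pooling outcome.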